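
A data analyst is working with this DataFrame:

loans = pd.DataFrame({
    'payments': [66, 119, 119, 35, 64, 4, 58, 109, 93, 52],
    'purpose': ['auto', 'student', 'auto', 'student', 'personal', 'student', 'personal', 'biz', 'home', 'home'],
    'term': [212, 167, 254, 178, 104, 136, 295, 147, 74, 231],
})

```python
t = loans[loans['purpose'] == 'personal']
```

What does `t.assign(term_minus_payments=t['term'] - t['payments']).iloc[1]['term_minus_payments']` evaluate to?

237

filter rows where purpose == 'personal':
   payments   purpose  term
4        64  personal   104
6        58  personal   295
add column term_minus_payments = t['term'] - t['payments']:
   payments   purpose  term  term_minus_payments
4        64  personal   104                   40
6        58  personal   295                  237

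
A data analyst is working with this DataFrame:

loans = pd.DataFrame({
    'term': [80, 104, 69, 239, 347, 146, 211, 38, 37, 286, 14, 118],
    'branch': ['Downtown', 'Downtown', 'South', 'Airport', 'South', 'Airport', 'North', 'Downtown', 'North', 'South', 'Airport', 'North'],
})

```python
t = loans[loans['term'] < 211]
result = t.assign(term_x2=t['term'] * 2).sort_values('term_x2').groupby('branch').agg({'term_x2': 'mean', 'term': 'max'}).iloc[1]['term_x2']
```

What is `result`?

148.0

filter rows where term < 211:
    term    branch
0     80  Downtown
1    104  Downtown
2     69     South
5    146   Airport
7     38  Downtown
8     37     North
10    14   Airport
11   118     North
add column term_x2 = t['term'] * 2:
    term    branch  term_x2
0     80  Downtown      160
1    104  Downtown      208
2     69     South      138
5    146   Airport      292
7     38  Downtown       76
8     37     North       74
10    14   Airport       28
11   118     North      236
sort by term_x2:
    term    branch  term_x2
10    14   Airport       28
8     37     North       74
7     38  Downtown       76
2     69     South      138
0     80  Downtown      160
1    104  Downtown      208
11   118     North      236
5    146   Airport      292
group by branch: mean(term_x2), max(term):
          term_x2  term
branch                 
Airport     160.0   146
Downtown    148.0   104
North       155.0   118
South       138.0    69
Hence 148.0.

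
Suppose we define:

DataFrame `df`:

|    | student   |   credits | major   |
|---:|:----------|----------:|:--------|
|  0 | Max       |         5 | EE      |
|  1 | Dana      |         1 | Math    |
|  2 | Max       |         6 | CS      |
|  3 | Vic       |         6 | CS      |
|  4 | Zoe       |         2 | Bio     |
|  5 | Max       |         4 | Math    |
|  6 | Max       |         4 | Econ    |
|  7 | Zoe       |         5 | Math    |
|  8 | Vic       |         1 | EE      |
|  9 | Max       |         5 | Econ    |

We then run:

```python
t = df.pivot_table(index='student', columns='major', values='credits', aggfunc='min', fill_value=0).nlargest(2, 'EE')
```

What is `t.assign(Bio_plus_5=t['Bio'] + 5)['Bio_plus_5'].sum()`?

10

pivot: rows=student, cols=major, min(credits):
major    Bio  CS  EE  Econ  Math
student                         
Dana       0   0   0     0     1
Max        0   6   5     4     4
Vic        0   6   1     0     0
Zoe        2   0   0     0     5
take 2 rows with largest EE:
major    Bio  CS  EE  Econ  Math
student                         
Max        0   6   5     4     4
Vic        0   6   1     0     0
add column Bio_plus_5 = t['Bio'] + 5:
major    Bio  CS  EE  Econ  Math  Bio_plus_5
student                                     
Max        0   6   5     4     4           5
Vic        0   6   1     0     0           5
Hence 10.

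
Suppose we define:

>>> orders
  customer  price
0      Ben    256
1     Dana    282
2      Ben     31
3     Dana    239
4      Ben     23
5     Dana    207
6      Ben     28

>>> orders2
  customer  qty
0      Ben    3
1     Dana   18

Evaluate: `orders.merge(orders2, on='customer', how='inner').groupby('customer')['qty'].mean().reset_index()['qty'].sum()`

merge on 'customer' (how='inner') → 7 rows:
  customer  price  qty
0      Ben    256    3
1     Dana    282   18
2      Ben     31    3
3     Dana    239   18
4      Ben     23    3
5     Dana    207   18
6      Ben     28    3
group by customer, mean of qty:
customer
Ben      3.0
Dana    18.0
Name: qty, dtype: float64
reset_index():
  customer   qty
0      Ben   3.0
1     Dana  18.0
Hence 21.0.

21.0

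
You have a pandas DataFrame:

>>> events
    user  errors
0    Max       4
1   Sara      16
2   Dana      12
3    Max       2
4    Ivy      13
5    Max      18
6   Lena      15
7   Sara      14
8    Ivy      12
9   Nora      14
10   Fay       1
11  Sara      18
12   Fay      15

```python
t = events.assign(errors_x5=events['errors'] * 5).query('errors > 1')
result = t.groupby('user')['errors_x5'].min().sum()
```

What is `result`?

add column errors_x5 = events['errors'] * 5:
    user  errors  errors_x5
0    Max       4         20
1   Sara      16         80
2   Dana      12         60
3    Max       2         10
4    Ivy      13         65
5    Max      18         90
6   Lena      15         75
7   Sara      14         70
8    Ivy      12         60
9   Nora      14         70
10   Fay       1          5
11  Sara      18         90
12   Fay      15         75
filter rows where errors > 1:
    user  errors  errors_x5
0    Max       4         20
1   Sara      16         80
2   Dana      12         60
3    Max       2         10
4    Ivy      13         65
5    Max      18         90
6   Lena      15         75
7   Sara      14         70
8    Ivy      12         60
9   Nora      14         70
11  Sara      18         90
12   Fay      15         75
group by user, min of errors_x5:
user
Dana    60
Fay     75
Ivy     60
Lena    75
Max     10
Nora    70
Sara    70
Name: errors_x5, dtype: int64
So sum() = 420.

420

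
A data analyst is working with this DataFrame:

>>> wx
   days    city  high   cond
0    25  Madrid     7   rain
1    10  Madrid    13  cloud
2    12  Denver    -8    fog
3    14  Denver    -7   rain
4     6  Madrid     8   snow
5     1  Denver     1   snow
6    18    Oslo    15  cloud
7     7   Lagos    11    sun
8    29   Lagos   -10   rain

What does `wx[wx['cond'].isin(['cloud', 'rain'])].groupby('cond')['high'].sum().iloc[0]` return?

filter rows where cond in ['cloud', 'rain']:
   days    city  high   cond
0    25  Madrid     7   rain
1    10  Madrid    13  cloud
3    14  Denver    -7   rain
6    18    Oslo    15  cloud
8    29   Lagos   -10   rain
group by cond, sum of high:
cond
cloud    28
rain    -10
Name: high, dtype: int64
Reading off the value at position 0, we get 28.

28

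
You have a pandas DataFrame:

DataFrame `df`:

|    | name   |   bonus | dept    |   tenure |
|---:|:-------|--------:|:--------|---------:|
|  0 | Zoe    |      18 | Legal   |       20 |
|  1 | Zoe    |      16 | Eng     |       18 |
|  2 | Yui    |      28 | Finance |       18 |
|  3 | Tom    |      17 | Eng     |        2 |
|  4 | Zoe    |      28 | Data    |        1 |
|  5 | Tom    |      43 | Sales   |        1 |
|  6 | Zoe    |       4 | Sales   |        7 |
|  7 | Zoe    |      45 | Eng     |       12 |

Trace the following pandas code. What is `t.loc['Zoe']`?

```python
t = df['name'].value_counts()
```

5

value_counts of name:
name
Zoe    5
Tom    2
Yui    1
Name: count, dtype: int64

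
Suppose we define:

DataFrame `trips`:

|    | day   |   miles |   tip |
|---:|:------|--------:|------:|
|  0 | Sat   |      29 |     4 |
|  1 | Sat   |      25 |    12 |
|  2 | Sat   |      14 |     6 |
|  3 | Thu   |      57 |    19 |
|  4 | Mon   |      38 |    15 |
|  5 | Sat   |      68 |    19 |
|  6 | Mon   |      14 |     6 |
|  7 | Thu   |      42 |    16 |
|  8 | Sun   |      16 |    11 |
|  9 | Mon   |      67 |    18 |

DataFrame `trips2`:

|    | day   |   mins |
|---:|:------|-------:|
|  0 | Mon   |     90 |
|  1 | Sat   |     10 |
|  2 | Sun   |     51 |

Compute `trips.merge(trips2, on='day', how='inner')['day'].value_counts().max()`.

4

merge on 'day' (how='inner') → 8 rows:
   day  miles  tip  mins
0  Sat     29    4    10
1  Sat     25   12    10
2  Sat     14    6    10
3  Mon     38   15    90
4  Sat     68   19    10
5  Mon     14    6    90
6  Sun     16   11    51
7  Mon     67   18    90
value_counts of day:
day
Sat    4
Mon    3
Sun    1
Name: count, dtype: int64
Hence 4.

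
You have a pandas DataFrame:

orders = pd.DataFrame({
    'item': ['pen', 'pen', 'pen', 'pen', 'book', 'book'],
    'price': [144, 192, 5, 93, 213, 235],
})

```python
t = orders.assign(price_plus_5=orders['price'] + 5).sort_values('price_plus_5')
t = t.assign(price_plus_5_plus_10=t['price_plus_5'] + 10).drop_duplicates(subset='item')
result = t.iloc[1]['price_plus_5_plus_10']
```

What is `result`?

add column price_plus_5 = orders['price'] + 5:
   item  price  price_plus_5
0   pen    144           149
1   pen    192           197
2   pen      5            10
3   pen     93            98
4  book    213           218
5  book    235           240
sort by price_plus_5:
   item  price  price_plus_5
2   pen      5            10
3   pen     93            98
0   pen    144           149
1   pen    192           197
4  book    213           218
5  book    235           240
add column price_plus_5_plus_10 = t['price_plus_5'] + 10:
   item  price  price_plus_5  price_plus_5_plus_10
2   pen      5            10                    20
3   pen     93            98                   108
0   pen    144           149                   159
1   pen    192           197                   207
4  book    213           218                   228
5  book    235           240                   250
drop duplicate item (keep=first):
   item  price  price_plus_5  price_plus_5_plus_10
2   pen      5            10                    20
4  book    213           218                   228
Taking the value at position 1, column 'price_plus_5_plus_10' gives 228.

228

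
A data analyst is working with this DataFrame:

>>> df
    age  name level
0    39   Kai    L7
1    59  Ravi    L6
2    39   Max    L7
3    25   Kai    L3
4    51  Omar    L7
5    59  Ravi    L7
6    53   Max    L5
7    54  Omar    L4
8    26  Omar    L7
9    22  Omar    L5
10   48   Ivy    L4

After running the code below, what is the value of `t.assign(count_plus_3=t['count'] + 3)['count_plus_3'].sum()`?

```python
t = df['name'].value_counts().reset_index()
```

value_counts of name:
name
Omar    4
Kai     2
Ravi    2
Max     2
Ivy     1
Name: count, dtype: int64
reset_index():
   name  count
0  Omar      4
1   Kai      2
2  Ravi      2
3   Max      2
4   Ivy      1
add column count_plus_3 = t['count'] + 3:
   name  count  count_plus_3
0  Omar      4             7
1   Kai      2             5
2  Ravi      2             5
3   Max      2             5
4   Ivy      1             4
Finally, sum of column 'count_plus_3' = 26.

26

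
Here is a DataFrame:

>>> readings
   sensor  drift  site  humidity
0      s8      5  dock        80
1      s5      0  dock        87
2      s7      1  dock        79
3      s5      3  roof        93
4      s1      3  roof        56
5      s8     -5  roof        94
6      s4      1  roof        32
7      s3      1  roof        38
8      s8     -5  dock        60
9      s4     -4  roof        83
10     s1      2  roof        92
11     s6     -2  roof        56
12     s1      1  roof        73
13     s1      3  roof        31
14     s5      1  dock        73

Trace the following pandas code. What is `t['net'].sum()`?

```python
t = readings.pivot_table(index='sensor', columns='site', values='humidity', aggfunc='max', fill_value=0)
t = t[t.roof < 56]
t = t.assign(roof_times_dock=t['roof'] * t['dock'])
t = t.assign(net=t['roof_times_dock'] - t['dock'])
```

-79

pivot: rows=sensor, cols=site, max(humidity):
site    dock  roof
sensor            
s1         0    92
s3         0    38
s4         0    83
s5        87    93
s6         0    56
s7        79     0
s8        80    94
filter rows where roof < 56:
site    dock  roof
sensor            
s3         0    38
s7        79     0
add column roof_times_dock = t['roof'] * t['dock']:
site    dock  roof  roof_times_dock
sensor                             
s3         0    38                0
s7        79     0                0
add column net = t['roof_times_dock'] - t['dock']:
site    dock  roof  roof_times_dock  net
sensor                                  
s3         0    38                0    0
s7        79     0                0  -79
The sum of column 'net' is -79.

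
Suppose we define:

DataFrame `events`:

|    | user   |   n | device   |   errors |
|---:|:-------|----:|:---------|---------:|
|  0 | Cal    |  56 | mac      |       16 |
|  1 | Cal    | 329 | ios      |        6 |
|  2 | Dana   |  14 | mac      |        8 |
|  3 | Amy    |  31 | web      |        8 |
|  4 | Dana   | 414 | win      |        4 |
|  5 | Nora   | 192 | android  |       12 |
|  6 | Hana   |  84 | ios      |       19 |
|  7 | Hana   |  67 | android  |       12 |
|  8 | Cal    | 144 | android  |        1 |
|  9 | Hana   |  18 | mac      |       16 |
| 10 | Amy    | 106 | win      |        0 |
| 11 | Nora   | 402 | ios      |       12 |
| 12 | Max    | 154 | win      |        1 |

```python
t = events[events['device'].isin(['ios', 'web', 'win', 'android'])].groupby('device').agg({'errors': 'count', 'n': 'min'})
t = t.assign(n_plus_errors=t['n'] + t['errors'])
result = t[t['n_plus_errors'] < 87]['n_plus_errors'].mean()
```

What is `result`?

filter rows where device in ['ios', 'web', 'win', 'android']:
    user    n   device  errors
1    Cal  329      ios       6
3    Amy   31      web       8
4   Dana  414      win       4
5   Nora  192  android      12
6   Hana   84      ios      19
7   Hana   67  android      12
8    Cal  144  android       1
10   Amy  106      win       0
11  Nora  402      ios      12
12   Max  154      win       1
group by device: count(errors), min(n):
         errors    n
device              
android       3   67
ios           3   84
web           1   31
win           3  106
add column n_plus_errors = t['n'] + t['errors']:
         errors    n  n_plus_errors
device                             
android       3   67             70
ios           3   84             87
web           1   31             32
win           3  106            109
filter rows where n_plus_errors < 87:
         errors   n  n_plus_errors
device                            
android       3  67             70
web           1  31             32
Taking the mean of column 'n_plus_errors' gives 51.0.

51.0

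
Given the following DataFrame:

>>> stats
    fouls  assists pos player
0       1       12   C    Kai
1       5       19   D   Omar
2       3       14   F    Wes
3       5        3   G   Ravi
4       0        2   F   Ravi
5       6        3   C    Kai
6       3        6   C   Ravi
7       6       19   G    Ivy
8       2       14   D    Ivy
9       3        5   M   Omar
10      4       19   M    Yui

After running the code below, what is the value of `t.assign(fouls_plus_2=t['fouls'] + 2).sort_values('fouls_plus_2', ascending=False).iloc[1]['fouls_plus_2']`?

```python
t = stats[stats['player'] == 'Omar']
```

5

filter rows where player == 'Omar':
   fouls  assists pos player
1      5       19   D   Omar
9      3        5   M   Omar
add column fouls_plus_2 = t['fouls'] + 2:
   fouls  assists pos player  fouls_plus_2
1      5       19   D   Omar             7
9      3        5   M   Omar             5
sort by fouls_plus_2 descending:
   fouls  assists pos player  fouls_plus_2
1      5       19   D   Omar             7
9      3        5   M   Omar             5
Taking the value at position 1, column 'fouls_plus_2' gives 5.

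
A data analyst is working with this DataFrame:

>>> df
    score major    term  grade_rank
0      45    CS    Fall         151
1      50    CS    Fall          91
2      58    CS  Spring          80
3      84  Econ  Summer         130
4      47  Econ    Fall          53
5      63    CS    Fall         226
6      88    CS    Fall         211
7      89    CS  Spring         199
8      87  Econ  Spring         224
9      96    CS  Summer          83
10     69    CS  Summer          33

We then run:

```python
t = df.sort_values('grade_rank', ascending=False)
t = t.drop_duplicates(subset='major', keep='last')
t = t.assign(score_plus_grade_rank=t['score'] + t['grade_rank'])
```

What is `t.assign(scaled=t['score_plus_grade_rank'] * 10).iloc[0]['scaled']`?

1000

sort by grade_rank descending:
    score major    term  grade_rank
5      63    CS    Fall         226
8      87  Econ  Spring         224
6      88    CS    Fall         211
7      89    CS  Spring         199
0      45    CS    Fall         151
3      84  Econ  Summer         130
1      50    CS    Fall          91
9      96    CS  Summer          83
2      58    CS  Spring          80
4      47  Econ    Fall          53
10     69    CS  Summer          33
drop duplicate major (keep=last):
    score major    term  grade_rank
4      47  Econ    Fall          53
10     69    CS  Summer          33
add column score_plus_grade_rank = t['score'] + t['grade_rank']:
    score major    term  grade_rank  score_plus_grade_rank
4      47  Econ    Fall          53                    100
10     69    CS  Summer          33                    102
add column scaled = t['score_plus_grade_rank'] * 10:
    score major    term  grade_rank  score_plus_grade_rank  scaled
4      47  Econ    Fall          53                    100    1000
10     69    CS  Summer          33                    102    1020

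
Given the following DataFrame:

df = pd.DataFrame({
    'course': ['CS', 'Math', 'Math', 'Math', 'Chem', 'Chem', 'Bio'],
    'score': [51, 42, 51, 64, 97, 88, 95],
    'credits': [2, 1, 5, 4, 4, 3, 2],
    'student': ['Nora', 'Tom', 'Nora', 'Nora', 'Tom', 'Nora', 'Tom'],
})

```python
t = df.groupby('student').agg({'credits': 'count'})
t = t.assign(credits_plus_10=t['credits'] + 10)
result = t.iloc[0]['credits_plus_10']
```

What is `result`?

group by student, count of credits:
         credits
student         
Nora           4
Tom            3
add column credits_plus_10 = t['credits'] + 10:
         credits  credits_plus_10
student                          
Nora           4               14
Tom            3               13

14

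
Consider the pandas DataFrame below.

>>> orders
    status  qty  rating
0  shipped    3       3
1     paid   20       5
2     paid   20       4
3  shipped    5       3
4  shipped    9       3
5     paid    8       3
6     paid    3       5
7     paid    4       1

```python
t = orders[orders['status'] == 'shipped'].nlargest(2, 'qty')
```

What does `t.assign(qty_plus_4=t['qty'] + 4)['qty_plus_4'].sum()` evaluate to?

filter rows where status == 'shipped':
    status  qty  rating
0  shipped    3       3
3  shipped    5       3
4  shipped    9       3
take 2 rows with largest qty:
    status  qty  rating
4  shipped    9       3
3  shipped    5       3
add column qty_plus_4 = t['qty'] + 4:
    status  qty  rating  qty_plus_4
4  shipped    9       3          13
3  shipped    5       3           9

22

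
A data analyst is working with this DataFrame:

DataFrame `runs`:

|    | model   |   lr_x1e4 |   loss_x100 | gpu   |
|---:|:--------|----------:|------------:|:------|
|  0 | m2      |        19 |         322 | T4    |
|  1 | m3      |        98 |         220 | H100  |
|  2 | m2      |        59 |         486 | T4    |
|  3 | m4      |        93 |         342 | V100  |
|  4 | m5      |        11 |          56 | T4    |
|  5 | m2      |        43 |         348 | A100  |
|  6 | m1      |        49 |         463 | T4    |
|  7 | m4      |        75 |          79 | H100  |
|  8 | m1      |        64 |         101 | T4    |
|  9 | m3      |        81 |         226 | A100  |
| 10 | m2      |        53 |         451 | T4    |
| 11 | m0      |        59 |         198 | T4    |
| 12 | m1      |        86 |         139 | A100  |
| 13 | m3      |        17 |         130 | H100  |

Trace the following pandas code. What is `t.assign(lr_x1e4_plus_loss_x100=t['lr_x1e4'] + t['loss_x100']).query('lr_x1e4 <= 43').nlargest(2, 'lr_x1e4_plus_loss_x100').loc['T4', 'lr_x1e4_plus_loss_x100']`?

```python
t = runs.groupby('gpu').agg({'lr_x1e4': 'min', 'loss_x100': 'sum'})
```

group by gpu: min(lr_x1e4), sum(loss_x100):
      lr_x1e4  loss_x100
gpu                     
A100       43        713
H100       17        429
T4         11       2077
V100       93        342
add column lr_x1e4_plus_loss_x100 = t['lr_x1e4'] + t['loss_x100']:
      lr_x1e4  loss_x100  lr_x1e4_plus_loss_x100
gpu                                             
A100       43        713                     756
H100       17        429                     446
T4         11       2077                    2088
V100       93        342                     435
filter rows where lr_x1e4 <= 43:
      lr_x1e4  loss_x100  lr_x1e4_plus_loss_x100
gpu                                             
A100       43        713                     756
H100       17        429                     446
T4         11       2077                    2088
take 2 rows with largest lr_x1e4_plus_loss_x100:
      lr_x1e4  loss_x100  lr_x1e4_plus_loss_x100
gpu                                             
T4         11       2077                    2088
A100       43        713                     756

2088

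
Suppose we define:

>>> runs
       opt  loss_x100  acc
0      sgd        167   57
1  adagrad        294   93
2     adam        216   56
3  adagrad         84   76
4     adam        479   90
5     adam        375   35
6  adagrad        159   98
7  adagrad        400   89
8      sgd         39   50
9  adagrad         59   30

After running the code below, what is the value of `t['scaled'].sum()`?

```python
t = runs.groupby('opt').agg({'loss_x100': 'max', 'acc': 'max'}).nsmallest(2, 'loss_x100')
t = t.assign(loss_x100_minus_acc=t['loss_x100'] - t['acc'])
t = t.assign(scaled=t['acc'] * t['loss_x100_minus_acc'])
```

group by opt: max(loss_x100), max(acc):
         loss_x100  acc
opt                    
adagrad        400   98
adam           479   90
sgd            167   57
take 2 rows with smallest loss_x100:
         loss_x100  acc
opt                    
sgd            167   57
adagrad        400   98
add column loss_x100_minus_acc = t['loss_x100'] - t['acc']:
         loss_x100  acc  loss_x100_minus_acc
opt                                         
sgd            167   57                  110
adagrad        400   98                  302
add column scaled = t['acc'] * t['loss_x100_minus_acc']:
         loss_x100  acc  loss_x100_minus_acc  scaled
opt                                                 
sgd            167   57                  110    6270
adagrad        400   98                  302   29596

35866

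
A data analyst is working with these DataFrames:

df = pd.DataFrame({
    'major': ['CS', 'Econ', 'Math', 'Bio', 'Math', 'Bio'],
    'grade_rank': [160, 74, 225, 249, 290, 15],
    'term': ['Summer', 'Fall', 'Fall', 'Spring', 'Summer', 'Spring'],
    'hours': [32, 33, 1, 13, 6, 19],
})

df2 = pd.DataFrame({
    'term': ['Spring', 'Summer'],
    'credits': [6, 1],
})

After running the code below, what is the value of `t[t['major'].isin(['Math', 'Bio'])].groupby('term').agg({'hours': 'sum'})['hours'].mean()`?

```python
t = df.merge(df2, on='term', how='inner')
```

19.0

merge on 'term' (how='inner') → 4 rows:
  major  grade_rank    term  hours  credits
0    CS         160  Summer     32        1
1   Bio         249  Spring     13        6
2  Math         290  Summer      6        1
3   Bio          15  Spring     19        6
filter rows where major in ['Math', 'Bio']:
  major  grade_rank    term  hours  credits
1   Bio         249  Spring     13        6
2  Math         290  Summer      6        1
3   Bio          15  Spring     19        6
group by term, sum of hours:
        hours
term         
Spring     32
Summer      6
So mean() = 19.0.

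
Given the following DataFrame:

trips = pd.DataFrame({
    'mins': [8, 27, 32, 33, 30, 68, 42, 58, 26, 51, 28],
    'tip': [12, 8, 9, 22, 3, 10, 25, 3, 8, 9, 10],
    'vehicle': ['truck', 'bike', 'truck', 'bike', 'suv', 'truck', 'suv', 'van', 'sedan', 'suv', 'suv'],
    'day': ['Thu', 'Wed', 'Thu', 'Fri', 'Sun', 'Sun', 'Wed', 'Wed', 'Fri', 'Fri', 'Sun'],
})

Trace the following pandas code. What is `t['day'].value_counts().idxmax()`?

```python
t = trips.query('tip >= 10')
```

Sun

filter rows where tip >= 10:
    mins  tip vehicle  day
0      8   12   truck  Thu
3     33   22    bike  Fri
5     68   10   truck  Sun
6     42   25     suv  Wed
10    28   10     suv  Sun
value_counts of day:
day
Sun    2
Thu    1
Fri    1
Wed    1
Name: count, dtype: int64
Then the label with the largest value: Sun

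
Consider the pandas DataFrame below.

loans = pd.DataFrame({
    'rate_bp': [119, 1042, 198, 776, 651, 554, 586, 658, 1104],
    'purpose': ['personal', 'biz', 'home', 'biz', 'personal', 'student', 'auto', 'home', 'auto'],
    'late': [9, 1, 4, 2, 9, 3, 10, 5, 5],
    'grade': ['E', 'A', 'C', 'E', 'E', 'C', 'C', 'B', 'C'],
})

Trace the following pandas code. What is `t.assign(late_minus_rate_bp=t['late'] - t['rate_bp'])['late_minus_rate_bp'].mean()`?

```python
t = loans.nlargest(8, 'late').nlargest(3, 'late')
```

take 8 rows with largest late:
   rate_bp   purpose  late grade
6      586      auto    10     C
0      119  personal     9     E
4      651  personal     9     E
7      658      home     5     B
8     1104      auto     5     C
2      198      home     4     C
5      554   student     3     C
3      776       biz     2     E
take 3 rows with largest late:
   rate_bp   purpose  late grade
6      586      auto    10     C
0      119  personal     9     E
4      651  personal     9     E
add column late_minus_rate_bp = t['late'] - t['rate_bp']:
   rate_bp   purpose  late grade  late_minus_rate_bp
6      586      auto    10     C                -576
0      119  personal     9     E                -110
4      651  personal     9     E                -642

-442.666666667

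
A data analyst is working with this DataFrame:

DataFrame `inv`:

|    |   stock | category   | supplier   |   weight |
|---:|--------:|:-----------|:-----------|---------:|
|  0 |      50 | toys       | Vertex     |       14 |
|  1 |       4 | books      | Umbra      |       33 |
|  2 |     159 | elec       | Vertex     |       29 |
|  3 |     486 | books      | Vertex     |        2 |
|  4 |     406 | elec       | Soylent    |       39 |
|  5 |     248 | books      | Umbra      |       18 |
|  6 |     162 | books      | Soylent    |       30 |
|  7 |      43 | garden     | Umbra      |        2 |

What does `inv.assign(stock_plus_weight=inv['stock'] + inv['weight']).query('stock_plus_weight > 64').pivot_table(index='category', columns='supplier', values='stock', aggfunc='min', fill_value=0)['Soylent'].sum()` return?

add column stock_plus_weight = inv['stock'] + inv['weight']:
   stock category supplier  weight  stock_plus_weight
0     50     toys   Vertex      14                 64
1      4    books    Umbra      33                 37
2    159     elec   Vertex      29                188
3    486    books   Vertex       2                488
4    406     elec  Soylent      39                445
5    248    books    Umbra      18                266
6    162    books  Soylent      30                192
7     43   garden    Umbra       2                 45
filter rows where stock_plus_weight > 64:
   stock category supplier  weight  stock_plus_weight
2    159     elec   Vertex      29                188
3    486    books   Vertex       2                488
4    406     elec  Soylent      39                445
5    248    books    Umbra      18                266
6    162    books  Soylent      30                192
pivot: rows=category, cols=supplier, min(stock):
supplier  Soylent  Umbra  Vertex
category                        
books         162    248     486
elec          406      0     159

568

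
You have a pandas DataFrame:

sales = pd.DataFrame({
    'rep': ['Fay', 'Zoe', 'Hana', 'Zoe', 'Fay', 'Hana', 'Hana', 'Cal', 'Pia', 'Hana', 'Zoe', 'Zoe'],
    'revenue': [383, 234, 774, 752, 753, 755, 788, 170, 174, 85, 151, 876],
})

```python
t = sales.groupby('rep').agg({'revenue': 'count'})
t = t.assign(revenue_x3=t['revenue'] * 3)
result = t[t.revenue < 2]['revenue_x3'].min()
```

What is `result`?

3

group by rep, count of revenue:
      revenue
rep          
Cal         1
Fay         2
Hana        4
Pia         1
Zoe         4
add column revenue_x3 = t['revenue'] * 3:
      revenue  revenue_x3
rep                      
Cal         1           3
Fay         2           6
Hana        4          12
Pia         1           3
Zoe         4          12
filter rows where revenue < 2:
     revenue  revenue_x3
rep                     
Cal        1           3
Pia        1           3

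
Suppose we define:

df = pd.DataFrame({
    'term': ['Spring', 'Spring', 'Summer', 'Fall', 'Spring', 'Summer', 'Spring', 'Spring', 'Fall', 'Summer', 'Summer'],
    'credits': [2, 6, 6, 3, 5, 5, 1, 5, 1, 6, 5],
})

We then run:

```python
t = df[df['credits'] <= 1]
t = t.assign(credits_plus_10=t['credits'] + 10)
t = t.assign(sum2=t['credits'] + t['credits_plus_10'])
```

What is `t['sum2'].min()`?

12

filter rows where credits <= 1:
     term  credits
6  Spring        1
8    Fall        1
add column credits_plus_10 = t['credits'] + 10:
     term  credits  credits_plus_10
6  Spring        1               11
8    Fall        1               11
add column sum2 = t['credits'] + t['credits_plus_10']:
     term  credits  credits_plus_10  sum2
6  Spring        1               11    12
8    Fall        1               11    12
Reading off the min of column 'sum2', we get 12.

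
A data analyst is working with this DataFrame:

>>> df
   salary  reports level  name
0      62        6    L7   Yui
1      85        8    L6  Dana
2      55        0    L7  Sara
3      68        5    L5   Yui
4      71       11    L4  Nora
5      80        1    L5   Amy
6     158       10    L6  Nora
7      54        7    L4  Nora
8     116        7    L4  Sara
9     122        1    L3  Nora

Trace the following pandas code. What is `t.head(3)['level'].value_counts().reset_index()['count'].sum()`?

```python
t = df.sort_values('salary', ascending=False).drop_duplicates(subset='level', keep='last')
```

3

sort by salary descending:
   salary  reports level  name
6     158       10    L6  Nora
9     122        1    L3  Nora
8     116        7    L4  Sara
1      85        8    L6  Dana
5      80        1    L5   Amy
4      71       11    L4  Nora
3      68        5    L5   Yui
0      62        6    L7   Yui
2      55        0    L7  Sara
7      54        7    L4  Nora
drop duplicate level (keep=last):
   salary  reports level  name
9     122        1    L3  Nora
1      85        8    L6  Dana
3      68        5    L5   Yui
2      55        0    L7  Sara
7      54        7    L4  Nora
take first 3 rows:
   salary  reports level  name
9     122        1    L3  Nora
1      85        8    L6  Dana
3      68        5    L5   Yui
value_counts of level:
level
L3    1
L6    1
L5    1
Name: count, dtype: int64
reset_index():
  level  count
0    L3      1
1    L6      1
2    L5      1
Reading off the sum of column 'count', we get 3.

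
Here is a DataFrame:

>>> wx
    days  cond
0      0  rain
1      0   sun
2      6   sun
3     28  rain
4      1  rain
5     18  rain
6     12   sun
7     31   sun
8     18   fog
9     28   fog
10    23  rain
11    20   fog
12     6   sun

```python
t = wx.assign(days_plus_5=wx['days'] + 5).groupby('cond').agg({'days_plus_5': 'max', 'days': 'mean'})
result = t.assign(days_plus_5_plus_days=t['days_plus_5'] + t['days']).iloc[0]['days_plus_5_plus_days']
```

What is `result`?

55.0

add column days_plus_5 = wx['days'] + 5:
    days  cond  days_plus_5
0      0  rain            5
1      0   sun            5
2      6   sun           11
3     28  rain           33
4      1  rain            6
5     18  rain           23
6     12   sun           17
7     31   sun           36
8     18   fog           23
9     28   fog           33
10    23  rain           28
11    20   fog           25
12     6   sun           11
group by cond: max(days_plus_5), mean(days):
      days_plus_5  days
cond                   
fog            33  22.0
rain           33  14.0
sun            36  11.0
add column days_plus_5_plus_days = t['days_plus_5'] + t['days']:
      days_plus_5  days  days_plus_5_plus_days
cond                                          
fog            33  22.0                   55.0
rain           33  14.0                   47.0
sun            36  11.0                   47.0
Then the value at position 0, column 'days_plus_5_plus_days': 55.0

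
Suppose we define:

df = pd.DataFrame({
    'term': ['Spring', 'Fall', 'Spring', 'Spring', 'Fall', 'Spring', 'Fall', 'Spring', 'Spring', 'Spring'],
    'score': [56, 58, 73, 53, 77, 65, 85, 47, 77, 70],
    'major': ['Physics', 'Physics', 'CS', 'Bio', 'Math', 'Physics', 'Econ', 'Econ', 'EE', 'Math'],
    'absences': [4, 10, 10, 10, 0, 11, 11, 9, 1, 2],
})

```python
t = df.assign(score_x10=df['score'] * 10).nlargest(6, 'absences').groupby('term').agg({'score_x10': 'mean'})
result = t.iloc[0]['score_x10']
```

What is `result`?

add column score_x10 = df['score'] * 10:
     term  score    major  absences  score_x10
0  Spring     56  Physics         4        560
1    Fall     58  Physics        10        580
2  Spring     73       CS        10        730
3  Spring     53      Bio        10        530
4    Fall     77     Math         0        770
5  Spring     65  Physics        11        650
6    Fall     85     Econ        11        850
7  Spring     47     Econ         9        470
8  Spring     77       EE         1        770
9  Spring     70     Math         2        700
take 6 rows with largest absences:
     term  score    major  absences  score_x10
5  Spring     65  Physics        11        650
6    Fall     85     Econ        11        850
1    Fall     58  Physics        10        580
2  Spring     73       CS        10        730
3  Spring     53      Bio        10        530
7  Spring     47     Econ         9        470
group by term, mean of score_x10:
        score_x10
term             
Fall        715.0
Spring      595.0

715.0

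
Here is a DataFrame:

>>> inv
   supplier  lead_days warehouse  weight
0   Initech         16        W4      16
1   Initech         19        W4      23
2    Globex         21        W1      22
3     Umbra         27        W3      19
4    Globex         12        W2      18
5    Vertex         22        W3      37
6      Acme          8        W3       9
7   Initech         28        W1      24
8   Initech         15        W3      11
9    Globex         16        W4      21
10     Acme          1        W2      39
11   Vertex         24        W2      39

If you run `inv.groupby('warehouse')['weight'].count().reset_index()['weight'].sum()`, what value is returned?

12

group by warehouse, count of weight:
warehouse
W1    2
W2    3
W3    4
W4    3
Name: weight, dtype: int64
reset_index():
  warehouse  weight
0        W1       2
1        W2       3
2        W3       4
3        W4       3
The sum of column 'weight' is 12.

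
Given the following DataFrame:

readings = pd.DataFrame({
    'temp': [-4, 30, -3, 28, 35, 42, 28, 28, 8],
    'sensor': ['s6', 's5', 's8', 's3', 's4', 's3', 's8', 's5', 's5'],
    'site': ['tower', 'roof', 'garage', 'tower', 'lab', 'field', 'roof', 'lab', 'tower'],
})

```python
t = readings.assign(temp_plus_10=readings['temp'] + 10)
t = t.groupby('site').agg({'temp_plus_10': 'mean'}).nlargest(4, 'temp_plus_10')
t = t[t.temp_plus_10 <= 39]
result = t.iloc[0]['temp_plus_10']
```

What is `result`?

add column temp_plus_10 = readings['temp'] + 10:
   temp sensor    site  temp_plus_10
0    -4     s6   tower             6
1    30     s5    roof            40
2    -3     s8  garage             7
3    28     s3   tower            38
4    35     s4     lab            45
5    42     s3   field            52
6    28     s8    roof            38
7    28     s5     lab            38
8     8     s5   tower            18
group by site, mean of temp_plus_10:
        temp_plus_10
site                
field      52.000000
garage      7.000000
lab        41.500000
roof       39.000000
tower      20.666667
take 4 rows with largest temp_plus_10:
       temp_plus_10
site               
field     52.000000
lab       41.500000
roof      39.000000
tower     20.666667
filter rows where temp_plus_10 <= 39:
       temp_plus_10
site               
roof      39.000000
tower     20.666667
Hence 39.0.

39.0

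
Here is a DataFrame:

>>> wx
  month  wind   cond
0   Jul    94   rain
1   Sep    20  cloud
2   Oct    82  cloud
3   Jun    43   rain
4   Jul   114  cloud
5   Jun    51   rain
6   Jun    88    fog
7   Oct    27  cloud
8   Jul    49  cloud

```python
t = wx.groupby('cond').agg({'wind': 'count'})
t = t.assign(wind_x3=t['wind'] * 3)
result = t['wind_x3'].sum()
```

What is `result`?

27

group by cond, count of wind:
       wind
cond       
cloud     5
fog       1
rain      3
add column wind_x3 = t['wind'] * 3:
       wind  wind_x3
cond                
cloud     5       15
fog       1        3
rain      3        9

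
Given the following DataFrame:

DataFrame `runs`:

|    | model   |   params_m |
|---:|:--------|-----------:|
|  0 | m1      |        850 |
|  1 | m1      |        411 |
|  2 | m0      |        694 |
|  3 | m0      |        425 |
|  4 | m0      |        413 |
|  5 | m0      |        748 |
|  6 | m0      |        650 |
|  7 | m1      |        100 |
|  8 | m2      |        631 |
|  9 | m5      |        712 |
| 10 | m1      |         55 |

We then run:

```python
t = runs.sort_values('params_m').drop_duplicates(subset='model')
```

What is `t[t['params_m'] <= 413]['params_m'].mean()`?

sort by params_m:
   model  params_m
10    m1        55
7     m1       100
1     m1       411
4     m0       413
3     m0       425
8     m2       631
6     m0       650
2     m0       694
9     m5       712
5     m0       748
0     m1       850
drop duplicate model (keep=first):
   model  params_m
10    m1        55
4     m0       413
8     m2       631
9     m5       712
filter rows where params_m <= 413:
   model  params_m
10    m1        55
4     m0       413
So mean() = 234.0.

234.0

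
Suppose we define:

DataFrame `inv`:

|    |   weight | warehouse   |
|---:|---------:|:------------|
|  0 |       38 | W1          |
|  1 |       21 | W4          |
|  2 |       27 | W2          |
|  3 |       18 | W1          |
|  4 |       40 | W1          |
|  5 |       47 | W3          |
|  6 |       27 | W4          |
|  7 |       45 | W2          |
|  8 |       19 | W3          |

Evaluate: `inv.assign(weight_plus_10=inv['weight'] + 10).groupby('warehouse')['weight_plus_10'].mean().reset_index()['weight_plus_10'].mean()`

41.25

add column weight_plus_10 = inv['weight'] + 10:
   weight warehouse  weight_plus_10
0      38        W1              48
1      21        W4              31
2      27        W2              37
3      18        W1              28
4      40        W1              50
5      47        W3              57
6      27        W4              37
7      45        W2              55
8      19        W3              29
group by warehouse, mean of weight_plus_10:
warehouse
W1    42.0
W2    46.0
W3    43.0
W4    34.0
Name: weight_plus_10, dtype: float64
reset_index():
  warehouse  weight_plus_10
0        W1            42.0
1        W2            46.0
2        W3            43.0
3        W4            34.0
Hence 41.25.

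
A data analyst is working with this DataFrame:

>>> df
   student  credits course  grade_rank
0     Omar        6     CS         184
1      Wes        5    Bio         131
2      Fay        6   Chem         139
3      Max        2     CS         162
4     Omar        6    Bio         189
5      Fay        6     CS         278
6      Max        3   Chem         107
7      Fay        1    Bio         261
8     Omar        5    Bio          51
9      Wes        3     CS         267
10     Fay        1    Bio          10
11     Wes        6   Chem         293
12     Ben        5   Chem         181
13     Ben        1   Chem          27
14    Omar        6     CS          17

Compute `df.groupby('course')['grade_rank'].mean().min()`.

128.4

group by course, mean of grade_rank:
course
Bio     128.4
CS      181.6
Chem    149.4
Name: grade_rank, dtype: float64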